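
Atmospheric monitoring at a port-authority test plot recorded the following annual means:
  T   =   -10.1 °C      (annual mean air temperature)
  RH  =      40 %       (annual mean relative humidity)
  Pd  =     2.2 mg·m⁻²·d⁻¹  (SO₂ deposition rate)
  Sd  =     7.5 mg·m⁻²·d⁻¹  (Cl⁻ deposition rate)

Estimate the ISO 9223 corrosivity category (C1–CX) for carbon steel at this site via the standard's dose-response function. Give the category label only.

carbon steel: temperature factor f = +0.150·(-20.1) = -3.0150
  SO₂ term: 1.77·2.2^0.52·exp(0.02·40-3.0150) = 0.2911
  Cl⁻ term: 0.102·7.5^0.62·exp(0.033·40+0.04·-10.1) = 0.8891
  sum: 0.2911 + 0.8891 → r_corr = 1.18 μm/a
1.18 μm/a falls in (0, 1.3] for carbon steel → category C1

C1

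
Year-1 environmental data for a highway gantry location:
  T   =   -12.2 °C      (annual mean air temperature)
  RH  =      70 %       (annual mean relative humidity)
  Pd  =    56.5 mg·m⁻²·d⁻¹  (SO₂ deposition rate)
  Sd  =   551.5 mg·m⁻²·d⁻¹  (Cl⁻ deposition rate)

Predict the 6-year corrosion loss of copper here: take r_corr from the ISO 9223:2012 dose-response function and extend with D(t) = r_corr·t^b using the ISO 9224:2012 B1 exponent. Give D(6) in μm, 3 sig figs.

copper: temperature factor f = +0.126·(-22.2) = -2.7972
  sulphur-dioxide contribution → 0.05736 μm/a
  chloride contribution → 0.3852 μm/a
  total first-year rate 0.4426 μm/a
Long-term exponent b (ISO 9224 Table 2, B1) = 0.667
  D(6) = 0.4426 × 6^0.667 = 0.4426 × 3.304 = 1.462 μm

D(6) = 1.46 μm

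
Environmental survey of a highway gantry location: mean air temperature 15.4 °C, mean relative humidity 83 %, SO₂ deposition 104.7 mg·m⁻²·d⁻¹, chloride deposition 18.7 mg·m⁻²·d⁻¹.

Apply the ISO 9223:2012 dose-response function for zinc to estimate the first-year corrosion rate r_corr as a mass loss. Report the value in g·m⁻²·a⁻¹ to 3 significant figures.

zinc: f(T) = -0.071·(T−10) [T>10 °C] = -0.3834
  SO₂ term: 0.0129·104.7^0.44·exp(0.046·83-0.3834) = 3.097
  Sd branch = 0.0175·Sd^0.57·e^(0.008·RH+0.085·T) = 0.6681 μm/a
  r_corr = 3.097 + 0.6681 = 3.765 μm/a
Convert to mass loss: 3.765 μm/a × 7.14 g/cm³ = 26.89 g·m⁻²·a⁻¹

r_corr = 26.9 g·m⁻²·a⁻¹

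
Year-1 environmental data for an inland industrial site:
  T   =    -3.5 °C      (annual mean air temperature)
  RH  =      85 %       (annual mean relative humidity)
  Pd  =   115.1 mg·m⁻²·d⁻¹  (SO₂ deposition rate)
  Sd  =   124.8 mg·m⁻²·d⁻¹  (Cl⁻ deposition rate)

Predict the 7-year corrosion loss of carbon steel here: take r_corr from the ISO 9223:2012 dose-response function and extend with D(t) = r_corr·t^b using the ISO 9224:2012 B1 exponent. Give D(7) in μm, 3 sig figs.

D(7) = 123 μm

carbon steel: temperature factor f = +0.150·(-13.5) = -2.0250
  Pd branch = 1.77·Pd^0.52·e^(0.02·RH+f) = 15.09 μm/a
  Cl⁻ term: 0.102·124.8^0.62·exp(0.033·85+0.04·-3.5) = 29.22
  sum: 15.09 + 29.22 → r_corr = 44.3 μm/a
ISO 9224: D(t) = r_corr · t^b with b = 0.523 (carbon steel, B1)
  D(7) = 44.3 × 7^0.523 = 44.3 × 2.767 = 122.6 μm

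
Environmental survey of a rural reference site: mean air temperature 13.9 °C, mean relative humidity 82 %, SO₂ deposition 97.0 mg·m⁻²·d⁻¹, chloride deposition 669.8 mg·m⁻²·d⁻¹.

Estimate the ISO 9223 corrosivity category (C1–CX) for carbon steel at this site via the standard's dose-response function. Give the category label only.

carbon steel: T>10 °C ⇒ hinge -0.054·(13.9−10) = -0.2106
  Pd branch = 1.77·Pd^0.52·e^(0.02·RH+f) = 79.78 μm/a
  Cl⁻ term: 0.102·669.8^0.62·exp(0.033·82+0.04·13.9) = 150.4
  sum: 79.78 + 150.4 → r_corr = 230.2 μm/a
Category bounds: 200…700 μm/a bracket r_corr ⇒ CX

CX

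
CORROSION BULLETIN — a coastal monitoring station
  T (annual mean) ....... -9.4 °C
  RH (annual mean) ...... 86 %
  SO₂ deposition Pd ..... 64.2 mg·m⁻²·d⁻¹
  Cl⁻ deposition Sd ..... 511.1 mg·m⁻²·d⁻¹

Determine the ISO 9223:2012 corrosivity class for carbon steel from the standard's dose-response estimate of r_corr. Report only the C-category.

carbon steel: temperature factor f = +0.150·(-19.4) = -2.9100
  SO₂ term: 1.77·64.2^0.52·exp(0.02·86-2.9100) = 4.689
  Sd branch = 0.102·Sd^0.62·e^(0.033·RH+0.04·T) = 57.16 μm/a
  sum: 4.689 + 57.16 → r_corr = 61.85 μm/a
Category bounds: 50…80 μm/a bracket r_corr ⇒ C4

C4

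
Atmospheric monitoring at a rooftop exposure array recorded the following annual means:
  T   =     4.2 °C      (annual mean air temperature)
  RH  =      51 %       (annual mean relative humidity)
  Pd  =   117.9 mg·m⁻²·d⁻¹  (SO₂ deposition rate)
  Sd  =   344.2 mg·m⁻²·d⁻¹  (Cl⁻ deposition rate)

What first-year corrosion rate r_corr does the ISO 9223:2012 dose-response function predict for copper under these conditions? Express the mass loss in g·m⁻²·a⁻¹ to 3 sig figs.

r_corr = 5.03 g·m⁻²·a⁻¹

copper: temperature factor f = +0.126·(-5.8) = -0.7308
  Pd branch = 0.0053·Pd^0.26·e^(0.059·RH+f) = 0.1788 μm/a
  Sd branch = 0.01025·Sd^0.27·e^(0.036·RH+0.049·T) = 0.3823 μm/a
  sum: 0.1788 + 0.3823 → r_corr = 0.5611 μm/a
Convert to mass loss: 0.5611 μm/a × 8.96 g/cm³ = 5.027 g·m⁻²·a⁻¹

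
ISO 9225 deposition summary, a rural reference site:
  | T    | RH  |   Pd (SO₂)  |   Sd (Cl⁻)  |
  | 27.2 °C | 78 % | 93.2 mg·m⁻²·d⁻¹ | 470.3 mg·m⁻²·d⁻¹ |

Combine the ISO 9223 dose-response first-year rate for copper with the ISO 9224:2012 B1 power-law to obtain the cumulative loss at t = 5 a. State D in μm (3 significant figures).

D(5) = 11.2 μm

copper: T>10 °C ⇒ hinge -0.080·(27.2−10) = -1.3760
  SO₂ term: 0.0053·93.2^0.26·exp(0.059·78-1.3760) = 0.4339
  Cl⁻ term: 0.01025·470.3^0.27·exp(0.036·78+0.049·27.2) = 3.393
  r_corr = 0.4339 + 3.393 = 3.827 μm/a
ISO 9224: D(t) = r_corr · t^b with b = 0.667 (copper, B1)
  D(5) = 3.827 × 5^0.667 = 3.827 × 2.926 = 11.2 μm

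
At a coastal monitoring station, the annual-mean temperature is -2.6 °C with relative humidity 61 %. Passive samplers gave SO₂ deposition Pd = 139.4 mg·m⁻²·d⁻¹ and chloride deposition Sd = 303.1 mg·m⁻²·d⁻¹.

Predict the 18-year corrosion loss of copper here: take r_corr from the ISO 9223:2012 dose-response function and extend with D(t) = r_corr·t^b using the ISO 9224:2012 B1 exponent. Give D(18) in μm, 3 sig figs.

D(18) = 3.59 μm

copper: f(T) = +0.126·(T−10) [T≤10 °C] = -1.5876
  sulphur-dioxide contribution → 0.143 μm/a
  chloride contribution → 0.3794 μm/a
  total first-year rate 0.5224 μm/a
Long-term exponent b (ISO 9224 Table 2, B1) = 0.667
  D(18) = 0.5224 × 18^0.667 = 0.5224 × 6.875 = 3.592 μm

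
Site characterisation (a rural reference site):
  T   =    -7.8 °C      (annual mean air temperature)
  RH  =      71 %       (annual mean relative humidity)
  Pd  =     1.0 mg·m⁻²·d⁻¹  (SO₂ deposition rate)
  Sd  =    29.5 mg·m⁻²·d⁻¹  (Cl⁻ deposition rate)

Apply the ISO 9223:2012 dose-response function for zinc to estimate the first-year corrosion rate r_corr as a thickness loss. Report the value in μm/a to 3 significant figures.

r_corr = 0.281 μm/a

zinc: T≤10 °C ⇒ hinge +0.038·(-7.8−10) = -0.6764
  sulphur-dioxide contribution → 0.1719 μm/a
  chloride contribution → 0.1095 μm/a
  total first-year rate 0.2814 μm/a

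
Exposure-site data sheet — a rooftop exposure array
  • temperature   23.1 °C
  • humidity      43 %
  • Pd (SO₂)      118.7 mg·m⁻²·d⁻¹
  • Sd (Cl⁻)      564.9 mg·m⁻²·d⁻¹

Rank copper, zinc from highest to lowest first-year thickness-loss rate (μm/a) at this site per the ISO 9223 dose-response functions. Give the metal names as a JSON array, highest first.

copper: f(T) = -0.080·(T−10) [T>10 °C] = -1.0480
  SO₂ term: 0.0053·118.7^0.26·exp(0.059·43-1.0480) = 0.08134
  Cl⁻ term: 0.01025·564.9^0.27·exp(0.036·43+0.049·23.1) = 0.8272
  r_corr = 0.08134 + 0.8272 = 0.9086 μm/a
zinc: T>10 °C ⇒ hinge -0.071·(23.1−10) = -0.9301
  SO₂ term: 0.0129·118.7^0.44·exp(0.046·43-0.9301) = 0.3009
  Sd branch = 0.0175·Sd^0.57·e^(0.008·RH+0.085·T) = 6.513 μm/a
  sum: 0.3009 + 6.513 → r_corr = 6.814 μm/a
Ordering by μm/a: zinc (6.81) > copper (0.909)

["zinc", "copper"]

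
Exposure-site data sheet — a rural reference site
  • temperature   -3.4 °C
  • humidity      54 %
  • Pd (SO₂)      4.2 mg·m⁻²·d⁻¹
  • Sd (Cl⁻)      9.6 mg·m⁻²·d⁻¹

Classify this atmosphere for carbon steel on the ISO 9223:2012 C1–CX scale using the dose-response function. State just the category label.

C2

carbon steel: T≤10 °C ⇒ hinge +0.150·(-3.4−10) = -2.0100
  sulphur-dioxide contribution → 1.473 μm/a
  chloride contribution → 2.15 μm/a
  total first-year rate 3.623 μm/a
3.62 μm/a falls in (1.3, 25] for carbon steel → category C2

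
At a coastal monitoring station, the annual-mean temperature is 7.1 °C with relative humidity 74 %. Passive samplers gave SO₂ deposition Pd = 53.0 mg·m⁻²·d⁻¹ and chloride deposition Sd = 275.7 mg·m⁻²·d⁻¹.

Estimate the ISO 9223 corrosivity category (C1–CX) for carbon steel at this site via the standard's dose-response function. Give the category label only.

carbon steel: T≤10 °C ⇒ hinge +0.150·(7.1−10) = -0.4350
  sulphur-dioxide contribution → 39.67 μm/a
  chloride contribution → 50.76 μm/a
  ⇒ r_corr(carbon steel) = 90.43 μm/a
ISO 9223 Table 2 (carbon steel): 80 < 90.4 ≤ 200 μm/a ⇒ C5

C5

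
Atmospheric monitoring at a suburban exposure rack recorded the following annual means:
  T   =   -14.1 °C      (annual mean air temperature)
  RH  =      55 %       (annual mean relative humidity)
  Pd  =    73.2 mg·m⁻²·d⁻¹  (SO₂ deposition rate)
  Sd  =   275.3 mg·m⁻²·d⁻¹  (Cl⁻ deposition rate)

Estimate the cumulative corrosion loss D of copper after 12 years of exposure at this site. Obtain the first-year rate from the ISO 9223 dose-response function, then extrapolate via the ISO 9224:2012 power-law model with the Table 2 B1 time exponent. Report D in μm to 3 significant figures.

D(12) = 0.994 μm

copper: f(T) = +0.126·(T−10) [T≤10 °C] = -3.0366
  SO₂ term: 0.0053·73.2^0.26·exp(0.059·55-3.0366) = 0.01993
  Cl⁻ term: 0.01025·275.3^0.27·exp(0.036·55+0.049·-14.1) = 0.1696
  r_corr = 0.01993 + 0.1696 = 0.1895 μm/a
Power-law: D(12) = r_corr · 12^0.667
  D(12) = 0.1895 × 12^0.667 = 0.1895 × 5.246 = 0.994 μm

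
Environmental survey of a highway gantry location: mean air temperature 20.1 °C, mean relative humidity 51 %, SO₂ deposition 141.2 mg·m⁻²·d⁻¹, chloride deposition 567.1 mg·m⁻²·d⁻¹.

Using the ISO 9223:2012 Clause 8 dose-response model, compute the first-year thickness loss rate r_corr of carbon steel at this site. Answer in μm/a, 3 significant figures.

carbon steel: f(T) = -0.054·(T−10) [T>10 °C] = -0.5454
  sulphur-dioxide contribution → 37.33 μm/a
  chloride contribution → 62.51 μm/a
  total first-year rate 99.84 μm/a

r_corr = 99.8 μm/a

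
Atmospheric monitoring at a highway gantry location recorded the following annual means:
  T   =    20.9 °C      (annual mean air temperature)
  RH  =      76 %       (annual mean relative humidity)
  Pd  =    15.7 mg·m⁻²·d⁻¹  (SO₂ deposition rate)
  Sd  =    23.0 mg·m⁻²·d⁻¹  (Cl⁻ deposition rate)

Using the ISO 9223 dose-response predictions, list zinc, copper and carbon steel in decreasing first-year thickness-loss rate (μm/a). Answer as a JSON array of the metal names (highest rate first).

zinc: f(T) = -0.071·(T−10) [T>10 °C] = -0.7739
  Pd branch = 0.0129·Pd^0.44·e^(0.046·RH+f) = 0.6591 μm/a
  Sd branch = 0.0175·Sd^0.57·e^(0.008·RH+0.085·T) = 1.134 μm/a
  r_corr = 0.6591 + 1.134 = 1.794 μm/a
copper: T>10 °C ⇒ hinge -0.080·(20.9−10) = -0.8720
  Pd branch = 0.0053·Pd^0.26·e^(0.059·RH+f) = 0.4017 μm/a
  Cl⁻ term: 0.01025·23.0^0.27·exp(0.036·76+0.049·20.9) = 1.027
  r_corr = 0.4017 + 1.027 = 1.428 μm/a
carbon steel: f(T) = -0.054·(T−10) [T>10 °C] = -0.5886
  SO₂ term: 1.77·15.7^0.52·exp(0.02·76-0.5886) = 18.81
  Cl⁻ term: 0.102·23.0^0.62·exp(0.033·76+0.04·20.9) = 20.19
  r_corr = 18.81 + 20.19 = 39 μm/a
Ordering by μm/a: carbon steel (39) > zinc (1.79) > copper (1.43)

["carbon steel", "zinc", "copper"]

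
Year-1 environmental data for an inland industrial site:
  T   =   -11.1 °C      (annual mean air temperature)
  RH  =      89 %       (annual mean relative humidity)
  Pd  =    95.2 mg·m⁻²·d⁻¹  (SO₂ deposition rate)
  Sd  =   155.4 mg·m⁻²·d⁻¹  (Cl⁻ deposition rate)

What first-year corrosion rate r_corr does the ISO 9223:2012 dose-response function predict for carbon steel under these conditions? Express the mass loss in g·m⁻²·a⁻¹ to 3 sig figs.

carbon steel: T≤10 °C ⇒ hinge +0.150·(-11.1−10) = -3.1650
  Pd branch = 1.77·Pd^0.52·e^(0.02·RH+f) = 4.736 μm/a
  Cl⁻ term: 0.102·155.4^0.62·exp(0.033·89+0.04·-11.1) = 28.18
  r_corr = 4.736 + 28.18 = 32.92 μm/a
Convert to mass loss: 32.92 μm/a × 7.85 g/cm³ = 258.4 g·m⁻²·a⁻¹

r_corr = 258 g·m⁻²·a⁻¹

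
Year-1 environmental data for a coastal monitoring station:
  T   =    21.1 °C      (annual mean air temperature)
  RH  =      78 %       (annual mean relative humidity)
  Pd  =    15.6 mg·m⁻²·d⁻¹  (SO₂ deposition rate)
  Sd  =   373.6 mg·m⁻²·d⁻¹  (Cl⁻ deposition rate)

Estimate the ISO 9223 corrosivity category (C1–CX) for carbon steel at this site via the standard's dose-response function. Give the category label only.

carbon steel: T>10 °C ⇒ hinge -0.054·(21.1−10) = -0.5994
  sulphur-dioxide contribution → 19.3 μm/a
  chloride contribution → 122.4 μm/a
  total first-year rate 141.7 μm/a
ISO 9223 Table 2 (carbon steel): 80 < 142 ≤ 200 μm/a ⇒ C5

C5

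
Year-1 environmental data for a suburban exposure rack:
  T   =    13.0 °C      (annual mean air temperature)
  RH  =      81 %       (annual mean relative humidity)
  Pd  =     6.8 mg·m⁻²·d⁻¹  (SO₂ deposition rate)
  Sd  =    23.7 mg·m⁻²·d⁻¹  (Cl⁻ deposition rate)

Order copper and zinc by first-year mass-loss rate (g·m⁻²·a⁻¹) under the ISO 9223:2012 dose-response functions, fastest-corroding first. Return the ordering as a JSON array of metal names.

copper: T>10 °C ⇒ hinge -0.080·(13.0−10) = -0.2400
  SO₂ term: 0.0053·6.8^0.26·exp(0.059·81-0.2400) = 0.8166
  Sd branch = 0.01025·Sd^0.27·e^(0.036·RH+0.049·T) = 0.8413 μm/a
  r_corr = 0.8166 + 0.8413 = 1.658 μm/a
  mass loss = 1.658 μm/a × 8.96 g/cm³ = 14.85 g·m⁻²·a⁻¹
zinc: f(T) = -0.071·(T−10) [T>10 °C] = -0.2130
  Pd branch = 0.0129·Pd^0.44·e^(0.046·RH+f) = 1.006 μm/a
  Cl⁻ term: 0.0175·23.7^0.57·exp(0.008·81+0.085·13.0) = 0.6137
  r_corr = 1.006 + 0.6137 = 1.62 μm/a
  mass loss = 1.62 μm/a × 7.14 g/cm³ = 11.56 g·m⁻²·a⁻¹
Ordering by g·m⁻²·a⁻¹: copper (14.9) > zinc (11.6)

["copper", "zinc"]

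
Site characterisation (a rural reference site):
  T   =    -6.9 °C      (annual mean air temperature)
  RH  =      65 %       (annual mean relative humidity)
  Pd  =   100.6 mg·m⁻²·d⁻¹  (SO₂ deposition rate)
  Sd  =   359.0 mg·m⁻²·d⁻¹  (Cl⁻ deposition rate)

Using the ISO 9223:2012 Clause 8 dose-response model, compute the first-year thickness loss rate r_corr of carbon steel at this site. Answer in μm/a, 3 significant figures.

carbon steel: T≤10 °C ⇒ hinge +0.150·(-6.9−10) = -2.5350
  SO₂ term: 1.77·100.6^0.52·exp(0.02·65-2.5350) = 5.662
  Sd branch = 0.102·Sd^0.62·e^(0.033·RH+0.04·T) = 25.38 μm/a
  sum: 5.662 + 25.38 → r_corr = 31.04 μm/a

r_corr = 31.0 μm/a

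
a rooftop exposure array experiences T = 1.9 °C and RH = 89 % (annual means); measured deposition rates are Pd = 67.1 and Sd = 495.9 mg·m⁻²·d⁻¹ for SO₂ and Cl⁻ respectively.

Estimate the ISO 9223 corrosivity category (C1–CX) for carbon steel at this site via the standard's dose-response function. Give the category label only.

C5

carbon steel: temperature factor f = +0.150·(-8.1) = -1.2150
  Pd branch = 1.77·Pd^0.52·e^(0.02·RH+f) = 27.75 μm/a
  Sd branch = 0.102·Sd^0.62·e^(0.033·RH+0.04·T) = 97.34 μm/a
  sum: 27.75 + 97.34 → r_corr = 125.1 μm/a
Category bounds: 80…200 μm/a bracket r_corr ⇒ C5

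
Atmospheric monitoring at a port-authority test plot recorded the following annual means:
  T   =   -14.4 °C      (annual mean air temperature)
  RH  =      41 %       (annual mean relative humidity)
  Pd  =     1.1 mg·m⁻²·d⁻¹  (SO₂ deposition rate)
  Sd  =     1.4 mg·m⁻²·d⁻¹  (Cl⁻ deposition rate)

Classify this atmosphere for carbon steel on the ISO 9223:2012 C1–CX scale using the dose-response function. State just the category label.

C1

carbon steel: temperature factor f = +0.150·(-24.4) = -3.6600
  sulphur-dioxide contribution → 0.1087 μm/a
  chloride contribution → 0.2733 μm/a
  ⇒ r_corr(carbon steel) = 0.382 μm/a
0.382 μm/a falls in (0, 1.3] for carbon steel → category C1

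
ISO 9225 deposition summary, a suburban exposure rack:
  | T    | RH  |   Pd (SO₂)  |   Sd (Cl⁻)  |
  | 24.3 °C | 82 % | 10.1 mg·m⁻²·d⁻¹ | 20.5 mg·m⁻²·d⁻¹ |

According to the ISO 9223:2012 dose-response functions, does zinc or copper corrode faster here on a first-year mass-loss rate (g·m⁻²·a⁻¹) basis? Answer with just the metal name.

copper

zinc: T>10 °C ⇒ hinge -0.071·(24.3−10) = -1.0153
  sulphur-dioxide contribution → 0.562 μm/a
  chloride contribution → 1.488 μm/a
  total first-year rate 2.05 μm/a
  mass loss = 2.05 μm/a × 7.14 g/cm³ = 14.64 g·m⁻²·a⁻¹
copper: T>10 °C ⇒ hinge -0.080·(24.3−10) = -1.1440
  sulphur-dioxide contribution → 0.3888 μm/a
  chloride contribution → 1.459 μm/a
  total first-year rate 1.848 μm/a
  mass loss = 1.848 μm/a × 8.96 g/cm³ = 16.56 g·m⁻²·a⁻¹
Ordering by g·m⁻²·a⁻¹: copper (16.6) > zinc (14.6)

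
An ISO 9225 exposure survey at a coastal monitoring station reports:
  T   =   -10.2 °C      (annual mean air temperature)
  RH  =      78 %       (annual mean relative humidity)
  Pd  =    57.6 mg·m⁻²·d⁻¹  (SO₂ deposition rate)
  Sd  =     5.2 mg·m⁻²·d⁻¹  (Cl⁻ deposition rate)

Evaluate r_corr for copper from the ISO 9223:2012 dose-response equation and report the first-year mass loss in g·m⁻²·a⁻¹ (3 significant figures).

r_corr = 2.51 g·m⁻²·a⁻¹

copper: T≤10 °C ⇒ hinge +0.126·(-10.2−10) = -2.5452
  sulphur-dioxide contribution → 0.1189 μm/a
  chloride contribution → 0.1609 μm/a
  ⇒ r_corr(copper) = 0.2798 μm/a
Convert to mass loss: 0.2798 μm/a × 8.96 g/cm³ = 2.507 g·m⁻²·a⁻¹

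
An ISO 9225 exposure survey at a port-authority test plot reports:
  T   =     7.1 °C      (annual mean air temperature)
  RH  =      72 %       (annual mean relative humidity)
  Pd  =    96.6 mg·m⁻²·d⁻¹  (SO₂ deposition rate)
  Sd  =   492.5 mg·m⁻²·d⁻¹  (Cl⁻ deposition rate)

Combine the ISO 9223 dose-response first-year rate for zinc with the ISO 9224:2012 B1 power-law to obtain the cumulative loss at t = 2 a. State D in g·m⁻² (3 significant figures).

D(2) = 54.2 g·m⁻²

zinc: f(T) = +0.038·(T−10) [T≤10 °C] = -0.1102
  SO₂ term: 0.0129·96.6^0.44·exp(0.046·72-0.1102) = 2.369
  Cl⁻ term: 0.0175·492.5^0.57·exp(0.008·72+0.085·7.1) = 1.95
  sum: 2.369 + 1.95 → r_corr = 4.318 μm/a
Long-term exponent b (ISO 9224 Table 2, B1) = 0.813
  D(2) = 4.318 × 2^0.813 = 4.318 × 1.757 = 7.587 μm
  Mass loss = 7.587 μm × 7.14 g/cm³ = 54.17 g·m⁻²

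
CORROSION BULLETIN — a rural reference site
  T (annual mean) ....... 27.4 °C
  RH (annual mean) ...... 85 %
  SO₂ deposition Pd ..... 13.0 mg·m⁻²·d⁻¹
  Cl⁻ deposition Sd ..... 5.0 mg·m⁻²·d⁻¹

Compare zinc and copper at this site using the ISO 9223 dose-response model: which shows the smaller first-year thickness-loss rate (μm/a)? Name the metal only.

zinc: T>10 °C ⇒ hinge -0.071·(27.4−10) = -1.2354
  Pd branch = 0.0129·Pd^0.44·e^(0.046·RH+f) = 0.5785 μm/a
  Sd branch = 0.0175·Sd^0.57·e^(0.008·RH+0.085·T) = 0.8877 μm/a
  r_corr = 0.5785 + 0.8877 = 1.466 μm/a
copper: T>10 °C ⇒ hinge -0.080·(27.4−10) = -1.3920
  SO₂ term: 0.0053·13.0^0.26·exp(0.059·85-1.3920) = 0.3867
  Cl⁻ term: 0.01025·5.0^0.27·exp(0.036·85+0.049·27.4) = 1.293
  sum: 0.3867 + 1.293 → r_corr = 1.679 μm/a
Ordering by μm/a: copper (1.68) > zinc (1.47)

zinc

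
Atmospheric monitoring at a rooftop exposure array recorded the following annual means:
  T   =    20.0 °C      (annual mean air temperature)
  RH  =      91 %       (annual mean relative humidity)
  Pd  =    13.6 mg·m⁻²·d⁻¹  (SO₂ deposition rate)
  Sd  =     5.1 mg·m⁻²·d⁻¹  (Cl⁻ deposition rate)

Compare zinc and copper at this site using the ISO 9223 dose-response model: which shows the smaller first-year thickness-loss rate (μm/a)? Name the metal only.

zinc

zinc: temperature factor f = -0.071·(10.0) = -0.7100
  sulphur-dioxide contribution → 1.315 μm/a
  chloride contribution → 0.5021 μm/a
  total first-year rate 1.817 μm/a
copper: T>10 °C ⇒ hinge -0.080·(20.0−10) = -0.8000
  sulphur-dioxide contribution → 1.008 μm/a
  chloride contribution → 1.122 μm/a
  total first-year rate 2.13 μm/a
Ordering by μm/a: copper (2.13) > zinc (1.82)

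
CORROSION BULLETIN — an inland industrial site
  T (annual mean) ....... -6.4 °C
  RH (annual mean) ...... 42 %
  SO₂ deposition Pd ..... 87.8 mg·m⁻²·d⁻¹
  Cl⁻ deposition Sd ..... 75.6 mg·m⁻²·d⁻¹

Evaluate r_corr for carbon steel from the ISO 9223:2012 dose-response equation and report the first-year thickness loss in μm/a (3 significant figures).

carbon steel: f(T) = +0.150·(T−10) [T≤10 °C] = -2.4600
  SO₂ term: 1.77·87.8^0.52·exp(0.02·42-2.4600) = 3.589
  Sd branch = 0.102·Sd^0.62·e^(0.033·RH+0.04·T) = 4.614 μm/a
  sum: 3.589 + 4.614 → r_corr = 8.203 μm/a

r_corr = 8.20 μm/a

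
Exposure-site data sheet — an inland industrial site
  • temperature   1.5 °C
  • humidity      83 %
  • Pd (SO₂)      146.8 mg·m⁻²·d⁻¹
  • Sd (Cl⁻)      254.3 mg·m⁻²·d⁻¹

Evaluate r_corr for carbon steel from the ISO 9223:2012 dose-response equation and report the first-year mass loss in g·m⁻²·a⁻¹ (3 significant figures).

carbon steel: f(T) = +0.150·(T−10) [T≤10 °C] = -1.2750
  Pd branch = 1.77·Pd^0.52·e^(0.02·RH+f) = 34.82 μm/a
  Cl⁻ term: 0.102·254.3^0.62·exp(0.033·83+0.04·1.5) = 51.94
  sum: 34.82 + 51.94 → r_corr = 86.76 μm/a
Convert to mass loss: 86.76 μm/a × 7.85 g/cm³ = 681.1 g·m⁻²·a⁻¹

r_corr = 681 g·m⁻²·a⁻¹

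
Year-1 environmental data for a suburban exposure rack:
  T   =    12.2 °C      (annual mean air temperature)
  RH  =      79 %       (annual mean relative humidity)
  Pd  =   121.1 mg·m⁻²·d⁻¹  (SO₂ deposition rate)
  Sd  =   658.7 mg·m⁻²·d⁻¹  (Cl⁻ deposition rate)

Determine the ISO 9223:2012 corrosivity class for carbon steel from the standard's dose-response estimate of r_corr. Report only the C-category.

CX

carbon steel: f(T) = -0.054·(T−10) [T>10 °C] = -0.1188
  sulphur-dioxide contribution → 92.43 μm/a
  chloride contribution → 126 μm/a
  total first-year rate 218.4 μm/a
218 μm/a falls in (200, 700] for carbon steel → category CX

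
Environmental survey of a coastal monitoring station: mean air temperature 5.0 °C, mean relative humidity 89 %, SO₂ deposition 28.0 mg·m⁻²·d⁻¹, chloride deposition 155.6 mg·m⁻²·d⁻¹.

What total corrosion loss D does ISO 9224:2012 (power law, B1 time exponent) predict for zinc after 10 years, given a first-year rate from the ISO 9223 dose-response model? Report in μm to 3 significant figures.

D(10) = 24.3 μm

zinc: T≤10 °C ⇒ hinge +0.038·(5.0−10) = -0.1900
  SO₂ term: 0.0129·28.0^0.44·exp(0.046·89-0.1900) = 2.772
  Sd branch = 0.0175·Sd^0.57·e^(0.008·RH+0.085·T) = 0.9689 μm/a
  sum: 2.772 + 0.9689 → r_corr = 3.741 μm/a
ISO 9224: D(t) = r_corr · t^b with b = 0.813 (zinc, B1)
  D(10) = 3.741 × 10^0.813 = 3.741 × 6.501 = 24.32 μm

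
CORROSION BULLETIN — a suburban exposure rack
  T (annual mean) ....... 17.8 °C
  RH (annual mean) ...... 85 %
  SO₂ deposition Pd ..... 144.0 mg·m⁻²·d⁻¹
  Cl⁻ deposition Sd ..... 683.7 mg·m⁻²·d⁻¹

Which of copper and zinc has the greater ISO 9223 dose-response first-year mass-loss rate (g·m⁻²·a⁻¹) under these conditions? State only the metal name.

copper: f(T) = -0.080·(T−10) [T>10 °C] = -0.6240
  Pd branch = 0.0053·Pd^0.26·e^(0.059·RH+f) = 1.558 μm/a
  Cl⁻ term: 0.01025·683.7^0.27·exp(0.036·85+0.049·17.8) = 3.047
  r_corr = 1.558 + 3.047 = 4.605 μm/a
  mass loss = 4.605 μm/a × 8.96 g/cm³ = 41.26 g·m⁻²·a⁻¹
zinc: T>10 °C ⇒ hinge -0.071·(17.8−10) = -0.5538
  Pd branch = 0.0129·Pd^0.44·e^(0.046·RH+f) = 3.295 μm/a
  Sd branch = 0.0175·Sd^0.57·e^(0.008·RH+0.085·T) = 6.476 μm/a
  r_corr = 3.295 + 6.476 = 9.771 μm/a
  mass loss = 9.771 μm/a × 7.14 g/cm³ = 69.77 g·m⁻²·a⁻¹
Ordering by g·m⁻²·a⁻¹: zinc (69.8) > copper (41.3)

zinc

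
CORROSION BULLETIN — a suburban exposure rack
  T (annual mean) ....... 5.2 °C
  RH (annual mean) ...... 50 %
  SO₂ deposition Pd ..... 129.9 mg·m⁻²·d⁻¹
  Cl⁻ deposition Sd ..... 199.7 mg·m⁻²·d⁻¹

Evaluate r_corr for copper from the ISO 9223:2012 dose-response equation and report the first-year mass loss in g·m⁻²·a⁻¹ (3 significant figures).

r_corr = 4.75 g·m⁻²·a⁻¹

copper: f(T) = +0.126·(T−10) [T≤10 °C] = -0.6048
  Pd branch = 0.0053·Pd^0.26·e^(0.059·RH+f) = 0.196 μm/a
  Sd branch = 0.01025·Sd^0.27·e^(0.036·RH+0.049·T) = 0.3344 μm/a
  r_corr = 0.196 + 0.3344 = 0.5304 μm/a
Convert to mass loss: 0.5304 μm/a × 8.96 g/cm³ = 4.752 g·m⁻²·a⁻¹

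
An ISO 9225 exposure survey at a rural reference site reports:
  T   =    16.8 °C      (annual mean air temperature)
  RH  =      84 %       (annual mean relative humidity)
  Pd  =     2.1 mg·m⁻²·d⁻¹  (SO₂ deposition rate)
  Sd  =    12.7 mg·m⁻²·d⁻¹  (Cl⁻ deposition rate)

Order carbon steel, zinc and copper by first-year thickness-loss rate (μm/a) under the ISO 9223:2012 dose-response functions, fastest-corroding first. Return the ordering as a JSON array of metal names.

carbon steel: f(T) = -0.054·(T−10) [T>10 °C] = -0.3672
  Pd branch = 1.77·Pd^0.52·e^(0.02·RH+f) = 9.675 μm/a
  Cl⁻ term: 0.102·12.7^0.62·exp(0.033·84+0.04·16.8) = 15.44
  r_corr = 9.675 + 15.44 = 25.12 μm/a
zinc: T>10 °C ⇒ hinge -0.071·(16.8−10) = -0.4828
  Pd branch = 0.0129·Pd^0.44·e^(0.046·RH+f) = 0.5258 μm/a
  Sd branch = 0.0175·Sd^0.57·e^(0.008·RH+0.085·T) = 0.6084 μm/a
  sum: 0.5258 + 0.6084 → r_corr = 1.134 μm/a
copper: temperature factor f = -0.080·(6.8) = -0.5440
  Pd branch = 0.0053·Pd^0.26·e^(0.059·RH+f) = 0.5299 μm/a
  Sd branch = 0.01025·Sd^0.27·e^(0.036·RH+0.049·T) = 0.954 μm/a
  sum: 0.5299 + 0.954 → r_corr = 1.484 μm/a
Ordering by μm/a: carbon steel (25.1) > copper (1.48) > zinc (1.13)

["carbon steel", "copper", "zinc"]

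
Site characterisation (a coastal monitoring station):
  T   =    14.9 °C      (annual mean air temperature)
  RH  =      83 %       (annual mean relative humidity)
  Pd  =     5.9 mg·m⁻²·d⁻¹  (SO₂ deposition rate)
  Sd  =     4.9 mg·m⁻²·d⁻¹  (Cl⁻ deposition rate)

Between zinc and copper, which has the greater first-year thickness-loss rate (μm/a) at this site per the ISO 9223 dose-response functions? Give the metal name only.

zinc: temperature factor f = -0.071·(4.9) = -0.3479
  Pd branch = 0.0129·Pd^0.44·e^(0.046·RH+f) = 0.9053 μm/a
  Cl⁻ term: 0.0175·4.9^0.57·exp(0.008·83+0.085·14.9) = 0.2984
  sum: 0.9053 + 0.2984 → r_corr = 1.204 μm/a
copper: T>10 °C ⇒ hinge -0.080·(14.9−10) = -0.3920
  Pd branch = 0.0053·Pd^0.26·e^(0.059·RH+f) = 0.7607 μm/a
  Cl⁻ term: 0.01025·4.9^0.27·exp(0.036·83+0.049·14.9) = 0.6484
  sum: 0.7607 + 0.6484 → r_corr = 1.409 μm/a
Ordering by μm/a: copper (1.41) > zinc (1.2)

copper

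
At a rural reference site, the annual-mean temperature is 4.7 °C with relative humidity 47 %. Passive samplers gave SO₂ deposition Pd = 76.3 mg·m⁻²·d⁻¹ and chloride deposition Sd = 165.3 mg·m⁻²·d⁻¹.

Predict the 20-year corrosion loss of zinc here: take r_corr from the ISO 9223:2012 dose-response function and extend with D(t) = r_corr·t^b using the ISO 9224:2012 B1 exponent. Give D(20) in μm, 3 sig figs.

D(20) = 15.0 μm

zinc: T≤10 °C ⇒ hinge +0.038·(4.7−10) = -0.2014
  Pd branch = 0.0129·Pd^0.44·e^(0.046·RH+f) = 0.6171 μm/a
  Sd branch = 0.0175·Sd^0.57·e^(0.008·RH+0.085·T) = 0.6986 μm/a
  sum: 0.6171 + 0.6986 → r_corr = 1.316 μm/a
Power-law: D(20) = r_corr · 20^0.813
  D(20) = 1.316 × 20^0.813 = 1.316 × 11.42 = 15.03 μm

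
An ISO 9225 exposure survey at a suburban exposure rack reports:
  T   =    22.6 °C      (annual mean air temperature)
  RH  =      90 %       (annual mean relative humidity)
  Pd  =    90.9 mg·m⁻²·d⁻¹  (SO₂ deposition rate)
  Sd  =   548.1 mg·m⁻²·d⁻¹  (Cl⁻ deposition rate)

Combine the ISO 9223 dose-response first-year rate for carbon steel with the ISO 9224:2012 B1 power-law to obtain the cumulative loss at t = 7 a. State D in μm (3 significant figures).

D(7) = 834 μm

carbon steel: f(T) = -0.054·(T−10) [T>10 °C] = -0.6804
  sulphur-dioxide contribution → 56.58 μm/a
  chloride contribution → 245 μm/a
  ⇒ r_corr(carbon steel) = 301.6 μm/a
ISO 9224: D(t) = r_corr · t^b with b = 0.523 (carbon steel, B1)
  D(7) = 301.6 × 7^0.523 = 301.6 × 2.767 = 834.4 μm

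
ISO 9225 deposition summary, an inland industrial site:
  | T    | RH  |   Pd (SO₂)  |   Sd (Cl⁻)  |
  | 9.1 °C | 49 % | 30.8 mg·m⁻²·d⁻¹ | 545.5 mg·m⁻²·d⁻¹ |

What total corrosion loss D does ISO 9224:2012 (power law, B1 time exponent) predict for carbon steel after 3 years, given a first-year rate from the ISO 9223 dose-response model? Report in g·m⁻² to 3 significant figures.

D(3) = 855 g·m⁻²

carbon steel: temperature factor f = +0.150·(-0.9) = -0.1350
  Pd branch = 1.77·Pd^0.52·e^(0.02·RH+f) = 24.49 μm/a
  Cl⁻ term: 0.102·545.5^0.62·exp(0.033·49+0.04·9.1) = 36.79
  sum: 24.49 + 36.79 → r_corr = 61.28 μm/a
Long-term exponent b (ISO 9224 Table 2, B1) = 0.523
  D(3) = 61.28 × 3^0.523 = 61.28 × 1.776 = 108.9 μm
  Mass loss = 108.9 μm × 7.85 g/cm³ = 854.6 g·m⁻²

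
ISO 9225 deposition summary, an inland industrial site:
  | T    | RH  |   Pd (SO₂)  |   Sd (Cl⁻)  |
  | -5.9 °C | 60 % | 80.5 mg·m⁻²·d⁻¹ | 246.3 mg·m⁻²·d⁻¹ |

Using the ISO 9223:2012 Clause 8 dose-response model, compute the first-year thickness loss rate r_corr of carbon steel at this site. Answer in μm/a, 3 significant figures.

r_corr = 23.0 μm/a

carbon steel: temperature factor f = +0.150·(-15.9) = -2.3850
  Pd branch = 1.77·Pd^0.52·e^(0.02·RH+f) = 5.301 μm/a
  Sd branch = 0.102·Sd^0.62·e^(0.033·RH+0.04·T) = 17.73 μm/a
  r_corr = 5.301 + 17.73 = 23.03 μm/a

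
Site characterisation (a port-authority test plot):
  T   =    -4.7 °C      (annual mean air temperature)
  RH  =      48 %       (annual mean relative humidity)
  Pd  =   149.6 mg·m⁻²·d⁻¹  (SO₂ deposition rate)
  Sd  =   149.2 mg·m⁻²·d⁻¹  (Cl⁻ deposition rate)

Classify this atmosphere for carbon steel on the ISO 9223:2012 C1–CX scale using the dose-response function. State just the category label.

C2

carbon steel: f(T) = +0.150·(T−10) [T≤10 °C] = -2.2050
  sulphur-dioxide contribution → 6.89 μm/a
  chloride contribution → 9.175 μm/a
  total first-year rate 16.07 μm/a
ISO 9223 Table 2 (carbon steel): 1.3 < 16.1 ≤ 25 μm/a ⇒ C2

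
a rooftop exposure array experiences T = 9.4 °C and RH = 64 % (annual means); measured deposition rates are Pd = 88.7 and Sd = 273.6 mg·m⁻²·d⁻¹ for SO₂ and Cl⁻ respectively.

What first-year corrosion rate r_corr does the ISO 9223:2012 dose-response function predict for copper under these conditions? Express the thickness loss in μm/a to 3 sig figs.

copper: T≤10 °C ⇒ hinge +0.126·(9.4−10) = -0.0756
  sulphur-dioxide contribution → 0.6883 μm/a
  chloride contribution → 0.7403 μm/a
  ⇒ r_corr(copper) = 1.429 μm/a

r_corr = 1.43 μm/a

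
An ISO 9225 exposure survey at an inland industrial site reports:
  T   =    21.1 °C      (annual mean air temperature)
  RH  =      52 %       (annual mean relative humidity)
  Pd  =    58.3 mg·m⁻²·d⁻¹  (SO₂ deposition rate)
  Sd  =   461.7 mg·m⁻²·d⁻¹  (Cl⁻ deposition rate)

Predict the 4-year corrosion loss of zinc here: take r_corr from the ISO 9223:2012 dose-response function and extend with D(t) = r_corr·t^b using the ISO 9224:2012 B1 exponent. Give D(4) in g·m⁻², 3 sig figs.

D(4) = 124 g·m⁻²

zinc: T>10 °C ⇒ hinge -0.071·(21.1−10) = -0.7881
  Pd branch = 0.0129·Pd^0.44·e^(0.046·RH+f) = 0.3838 μm/a
  Cl⁻ term: 0.0175·461.7^0.57·exp(0.008·52+0.085·21.1) = 5.264
  sum: 0.3838 + 5.264 → r_corr = 5.648 μm/a
Power-law: D(4) = r_corr · 4^0.813
  D(4) = 5.648 × 4^0.813 = 5.648 × 3.087 = 17.43 μm
  Mass loss = 17.43 μm × 7.14 g/cm³ = 124.5 g·m⁻²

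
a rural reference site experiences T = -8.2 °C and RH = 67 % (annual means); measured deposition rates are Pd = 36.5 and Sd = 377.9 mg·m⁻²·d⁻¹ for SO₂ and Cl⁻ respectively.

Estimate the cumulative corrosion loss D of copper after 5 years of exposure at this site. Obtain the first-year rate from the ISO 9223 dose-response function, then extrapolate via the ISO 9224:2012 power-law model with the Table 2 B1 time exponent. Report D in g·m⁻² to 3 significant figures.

copper: temperature factor f = +0.126·(-18.2) = -2.2932
  Pd branch = 0.0053·Pd^0.26·e^(0.059·RH+f) = 0.07101 μm/a
  Sd branch = 0.01025·Sd^0.27·e^(0.036·RH+0.049·T) = 0.3799 μm/a
  sum: 0.07101 + 0.3799 → r_corr = 0.4509 μm/a
Long-term exponent b (ISO 9224 Table 2, B1) = 0.667
  D(5) = 0.4509 × 5^0.667 = 0.4509 × 2.926 = 1.319 μm
  Mass loss = 1.319 μm × 8.96 g/cm³ = 11.82 g·m⁻²

D(5) = 11.8 g·m⁻²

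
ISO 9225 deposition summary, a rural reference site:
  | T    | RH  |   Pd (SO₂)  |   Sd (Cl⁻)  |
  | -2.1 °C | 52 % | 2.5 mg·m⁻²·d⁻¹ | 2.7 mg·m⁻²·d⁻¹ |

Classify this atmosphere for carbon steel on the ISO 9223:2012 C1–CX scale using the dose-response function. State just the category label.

carbon steel: temperature factor f = +0.150·(-12.1) = -1.8150
  SO₂ term: 1.77·2.5^0.52·exp(0.02·52-1.8150) = 1.313
  Cl⁻ term: 0.102·2.7^0.62·exp(0.033·52+0.04·-2.1) = 0.9656
  sum: 1.313 + 0.9656 → r_corr = 2.279 μm/a
2.28 μm/a falls in (1.3, 25] for carbon steel → category C2

C2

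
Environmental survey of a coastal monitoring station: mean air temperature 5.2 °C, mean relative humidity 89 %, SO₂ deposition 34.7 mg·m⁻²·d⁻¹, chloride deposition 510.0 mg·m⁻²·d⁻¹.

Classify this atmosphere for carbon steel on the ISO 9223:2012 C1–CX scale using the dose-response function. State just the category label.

carbon steel: temperature factor f = +0.150·(-4.8) = -0.7200
  SO₂ term: 1.77·34.7^0.52·exp(0.02·89-0.7200) = 32.31
  Sd branch = 0.102·Sd^0.62·e^(0.033·RH+0.04·T) = 113 μm/a
  r_corr = 32.31 + 113 = 145.3 μm/a
ISO 9223 Table 2 (carbon steel): 80 < 145 ≤ 200 μm/a ⇒ C5

C5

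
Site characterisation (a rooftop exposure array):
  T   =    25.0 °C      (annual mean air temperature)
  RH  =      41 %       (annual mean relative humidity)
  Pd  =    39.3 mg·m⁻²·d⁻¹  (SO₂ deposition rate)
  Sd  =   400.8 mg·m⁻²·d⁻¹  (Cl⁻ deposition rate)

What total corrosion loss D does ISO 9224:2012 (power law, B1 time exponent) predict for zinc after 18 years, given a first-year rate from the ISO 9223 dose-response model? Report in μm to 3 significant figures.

D(18) = 66.5 μm

zinc: T>10 °C ⇒ hinge -0.071·(25.0−10) = -1.0650
  SO₂ term: 0.0129·39.3^0.44·exp(0.046·41-1.0650) = 0.1475
  Cl⁻ term: 0.0175·400.8^0.57·exp(0.008·41+0.085·25.0) = 6.195
  sum: 0.1475 + 6.195 → r_corr = 6.342 μm/a
ISO 9224: D(t) = r_corr · t^b with b = 0.813 (zinc, B1)
  D(18) = 6.342 × 18^0.813 = 6.342 × 10.48 = 66.49 μm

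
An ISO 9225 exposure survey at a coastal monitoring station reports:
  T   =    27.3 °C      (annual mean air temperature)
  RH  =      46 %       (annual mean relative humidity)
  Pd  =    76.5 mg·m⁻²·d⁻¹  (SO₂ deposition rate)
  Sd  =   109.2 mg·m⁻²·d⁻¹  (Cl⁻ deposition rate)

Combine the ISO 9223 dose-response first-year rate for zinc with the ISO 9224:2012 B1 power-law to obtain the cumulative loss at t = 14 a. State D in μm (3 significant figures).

zinc: T>10 °C ⇒ hinge -0.071·(27.3−10) = -1.2283
  Pd branch = 0.0129·Pd^0.44·e^(0.046·RH+f) = 0.2113 μm/a
  Cl⁻ term: 0.0175·109.2^0.57·exp(0.008·46+0.085·27.3) = 3.736
  sum: 0.2113 + 3.736 → r_corr = 3.947 μm/a
Power-law: D(14) = r_corr · 14^0.813
  D(14) = 3.947 × 14^0.813 = 3.947 × 8.547 = 33.74 μm

D(14) = 33.7 μm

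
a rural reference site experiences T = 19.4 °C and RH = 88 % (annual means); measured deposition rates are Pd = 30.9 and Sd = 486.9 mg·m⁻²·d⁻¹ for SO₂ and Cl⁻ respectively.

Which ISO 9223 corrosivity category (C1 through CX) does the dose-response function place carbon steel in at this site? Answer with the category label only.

carbon steel: temperature factor f = -0.054·(9.4) = -0.5076
  sulphur-dioxide contribution → 36.87 μm/a
  chloride contribution → 187.5 μm/a
  total first-year rate 224.4 μm/a
Category bounds: 200…700 μm/a bracket r_corr ⇒ CX

CX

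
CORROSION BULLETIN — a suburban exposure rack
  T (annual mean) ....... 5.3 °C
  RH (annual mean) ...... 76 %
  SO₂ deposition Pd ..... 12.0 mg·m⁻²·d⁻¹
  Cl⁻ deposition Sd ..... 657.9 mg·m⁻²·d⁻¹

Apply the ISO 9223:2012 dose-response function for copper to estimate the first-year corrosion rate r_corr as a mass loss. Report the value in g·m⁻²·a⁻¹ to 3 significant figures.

r_corr = 15.0 g·m⁻²·a⁻¹

copper: temperature factor f = +0.126·(-4.7) = -0.5922
  Pd branch = 0.0053·Pd^0.26·e^(0.059·RH+f) = 0.4955 μm/a
  Sd branch = 0.01025·Sd^0.27·e^(0.036·RH+0.049·T) = 1.182 μm/a
  r_corr = 0.4955 + 1.182 = 1.678 μm/a
Convert to mass loss: 1.678 μm/a × 8.96 g/cm³ = 15.03 g·m⁻²·a⁻¹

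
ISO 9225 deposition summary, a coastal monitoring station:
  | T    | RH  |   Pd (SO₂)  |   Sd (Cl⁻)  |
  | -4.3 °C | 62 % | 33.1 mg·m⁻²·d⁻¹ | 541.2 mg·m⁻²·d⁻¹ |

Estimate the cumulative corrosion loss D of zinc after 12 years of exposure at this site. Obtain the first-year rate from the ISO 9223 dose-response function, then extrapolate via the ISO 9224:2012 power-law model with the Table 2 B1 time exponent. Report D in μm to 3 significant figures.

D(12) = 10.0 μm

zinc: temperature factor f = +0.038·(-14.3) = -0.5434
  SO₂ term: 0.0129·33.1^0.44·exp(0.046·62-0.5434) = 0.6052
  Sd branch = 0.0175·Sd^0.57·e^(0.008·RH+0.085·T) = 0.7207 μm/a
  sum: 0.6052 + 0.7207 → r_corr = 1.326 μm/a
Long-term exponent b (ISO 9224 Table 2, B1) = 0.813
  D(12) = 1.326 × 12^0.813 = 1.326 × 7.54 = 9.997 μm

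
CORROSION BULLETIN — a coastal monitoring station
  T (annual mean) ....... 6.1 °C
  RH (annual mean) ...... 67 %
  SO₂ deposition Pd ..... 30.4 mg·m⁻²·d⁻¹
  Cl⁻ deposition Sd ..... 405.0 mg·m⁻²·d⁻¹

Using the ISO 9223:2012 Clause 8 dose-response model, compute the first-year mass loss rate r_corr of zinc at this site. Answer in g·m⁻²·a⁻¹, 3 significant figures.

r_corr = 18.8 g·m⁻²·a⁻¹

zinc: f(T) = +0.038·(T−10) [T≤10 °C] = -0.1482
  sulphur-dioxide contribution → 1.089 μm/a
  chloride contribution → 1.539 μm/a
  ⇒ r_corr(zinc) = 2.628 μm/a
Convert to mass loss: 2.628 μm/a × 7.14 g/cm³ = 18.77 g·m⁻²·a⁻¹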